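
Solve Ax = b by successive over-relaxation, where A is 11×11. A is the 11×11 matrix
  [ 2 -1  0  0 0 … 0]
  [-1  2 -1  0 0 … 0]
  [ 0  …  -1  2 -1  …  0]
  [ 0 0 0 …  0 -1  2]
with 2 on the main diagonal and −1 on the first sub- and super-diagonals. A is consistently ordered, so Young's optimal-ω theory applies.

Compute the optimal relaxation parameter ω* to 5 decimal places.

ω* = 1.58879

With n=11, ρ(Jacobi) = cos(π/12) = 0.96593.
root = sin(π/12) = 0.258819  (since 1−cos² = sin²).
So ω* = 2/1.258819 = 1.58879 (Young).
and ρ(B_{ω*}) = 1.58879 − 1 = 0.58879.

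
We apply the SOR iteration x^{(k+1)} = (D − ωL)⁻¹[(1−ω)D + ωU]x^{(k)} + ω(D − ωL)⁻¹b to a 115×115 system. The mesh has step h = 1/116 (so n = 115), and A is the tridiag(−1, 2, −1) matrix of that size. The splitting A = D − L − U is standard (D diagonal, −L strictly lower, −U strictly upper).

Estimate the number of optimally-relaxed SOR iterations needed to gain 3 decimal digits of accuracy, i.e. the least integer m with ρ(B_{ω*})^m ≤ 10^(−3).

m = 128

½·tridiag(1,0,1) at n=115: λ_k = cos(kπ/116); max |λ| at k=1 ⇒ ρ_J = cos(π/116) ≈ 0.9996333.
root = sin(π/116) = 0.0270794  (since 1−cos² = sin²).
So ω* = 2/1.0270794 = 1.9472691 (Young).
ρ_SOR = ω* − 1 = 1.9472691 − 1 = 0.9472691.
For 3 digits: m = 3·ln10 / (−ln 0.9472691) = 6.90776/0.0541721 = 127.515; round up → m = 128.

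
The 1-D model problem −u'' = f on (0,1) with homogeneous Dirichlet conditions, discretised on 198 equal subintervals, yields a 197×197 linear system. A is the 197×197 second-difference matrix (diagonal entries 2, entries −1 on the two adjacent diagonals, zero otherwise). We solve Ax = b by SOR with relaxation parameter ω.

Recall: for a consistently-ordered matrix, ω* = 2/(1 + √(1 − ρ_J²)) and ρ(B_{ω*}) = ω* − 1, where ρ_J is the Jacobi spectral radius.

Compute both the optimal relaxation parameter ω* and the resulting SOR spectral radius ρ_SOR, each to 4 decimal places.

ρ_J = max_k |cos(kπ/198)| = cos(π/198) = 0.9999
1 − cos²(π/198) = sin²(π/198) ⇒ √(1−ρ_J²) = sin(π/198) = 0.01587.
[ω*] 2 ÷ (1 + 0.01587) = 2 ÷ 1.01587 = 1.9688.
ρ_SOR = ω* − 1 ≈ 0.9688.

ω* = 1.9688, ρ_SOR = 0.9688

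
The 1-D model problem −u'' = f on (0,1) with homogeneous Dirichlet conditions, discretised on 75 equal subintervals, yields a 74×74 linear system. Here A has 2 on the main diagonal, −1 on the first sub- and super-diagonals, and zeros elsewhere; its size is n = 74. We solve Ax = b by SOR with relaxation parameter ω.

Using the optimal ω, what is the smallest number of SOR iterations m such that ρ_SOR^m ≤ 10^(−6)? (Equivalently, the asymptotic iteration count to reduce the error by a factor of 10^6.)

spectrum of D⁻¹(L+U) = {cos(kπ/75) : 1≤k≤74}; ρ_J = cos(π/75) = 0.9991228.
1 − cos²(π/75) = sin²(π/75) ⇒ √(1−ρ_J²) = sin(π/75) = 0.0418757.
Then 2/(1+√(1−ρ_J²)) = 2/(1+0.0418757); ω* = 2/1.0418757 = 1.9196148.
ρ_SOR = ω* − 1 ≈ 0.9196148.
(0.9196148)^m ≤ 10^{−6}  ⇒  m·ln(0.9196148) ≤ −6·ln10  ⇒  m ≥ 164.862  ⇒  m = 165

m = 165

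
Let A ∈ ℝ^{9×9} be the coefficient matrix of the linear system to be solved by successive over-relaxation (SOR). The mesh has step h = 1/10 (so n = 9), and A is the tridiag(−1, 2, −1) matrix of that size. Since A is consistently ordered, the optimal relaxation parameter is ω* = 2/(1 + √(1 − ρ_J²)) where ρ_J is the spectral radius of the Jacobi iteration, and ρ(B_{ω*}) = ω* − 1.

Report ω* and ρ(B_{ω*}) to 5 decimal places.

With n=9, ρ(Jacobi) = cos(π/10) = 0.95106.
√(1 − cos²(π/10)) = sin(π/10) ≈ 0.309017.
[ω*] 2 ÷ (1 + 0.309017) = 2 ÷ 1.309017 = 1.52786.
ρ_SOR = ω* − 1 ≈ 0.52786.

ω* = 1.52786, ρ_SOR = 0.52786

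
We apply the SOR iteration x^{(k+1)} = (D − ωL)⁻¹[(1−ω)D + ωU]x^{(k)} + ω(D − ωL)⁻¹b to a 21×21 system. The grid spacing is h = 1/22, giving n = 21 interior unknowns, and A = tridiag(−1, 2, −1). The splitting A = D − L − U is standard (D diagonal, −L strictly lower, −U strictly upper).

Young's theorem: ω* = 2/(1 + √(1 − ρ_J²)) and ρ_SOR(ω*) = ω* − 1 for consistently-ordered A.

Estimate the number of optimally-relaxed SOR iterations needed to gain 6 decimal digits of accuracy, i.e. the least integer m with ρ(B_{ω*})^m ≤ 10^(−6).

m = 49

With n=21, ρ(Jacobi) = cos(π/22) = 0.9898214.
1 − cos²(π/22) = sin²(π/22) ⇒ √(1−ρ_J²) = sin(π/22) = 0.1423148.
ω* = 2/(1 + 0.1423148) = 2/1.1423148 = 1.7508309.
ρ(B_{ω*}) = ω*−1 = 0.7508309
(0.7508309)^m ≤ 10^{−6}  ⇒  m·ln(0.7508309) ≤ −6·ln10  ⇒  m ≥ 48.209  ⇒  m = 49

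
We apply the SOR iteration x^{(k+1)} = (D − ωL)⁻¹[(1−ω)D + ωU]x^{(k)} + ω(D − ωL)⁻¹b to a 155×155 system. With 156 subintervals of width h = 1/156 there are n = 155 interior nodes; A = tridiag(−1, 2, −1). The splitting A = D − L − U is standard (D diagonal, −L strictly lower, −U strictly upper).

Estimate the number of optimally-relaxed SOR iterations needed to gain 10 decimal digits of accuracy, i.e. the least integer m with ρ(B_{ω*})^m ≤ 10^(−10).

m = 572

ρ_J = max_k |cos(kπ/156)| = cos(π/156) = 0.9997972
√(1−ρ_J²) = |sin(π/156)| = 0.0201371
So ω* = 2/1.0201371 = 1.9605208 (Young).
[ρ_SOR] ω* − 1 = 0.9605208.
ρ_SOR^m ≤ 10^(−10) ⇔ m ≥ 10·ln10/(−ln 0.9605208) = 23.0259/0.0402796 = 571.652; m = ⌈571.652⌉ = 572.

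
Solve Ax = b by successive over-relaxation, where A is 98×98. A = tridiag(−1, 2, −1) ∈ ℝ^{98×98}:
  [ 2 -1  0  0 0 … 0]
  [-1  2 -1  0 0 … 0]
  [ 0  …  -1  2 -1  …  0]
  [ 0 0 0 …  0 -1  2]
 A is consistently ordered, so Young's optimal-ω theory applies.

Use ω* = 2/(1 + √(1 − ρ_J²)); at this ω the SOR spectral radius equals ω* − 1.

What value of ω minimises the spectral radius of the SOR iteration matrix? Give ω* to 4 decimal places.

ω* = 1.9385

½·tridiag(1,0,1) at n=98: λ_k = cos(kπ/99); max |λ| at k=1 ⇒ ρ_J = cos(π/99) ≈ 0.9995.
√(1−ρ_J²) simplifies to sin(π/99) = 0.03173.
ω* = 2/(1 + 0.03173) = 2/1.03173 = 1.9385.
Hence ρ(B_{ω*}) = 1.9385 − 1 = 0.9385.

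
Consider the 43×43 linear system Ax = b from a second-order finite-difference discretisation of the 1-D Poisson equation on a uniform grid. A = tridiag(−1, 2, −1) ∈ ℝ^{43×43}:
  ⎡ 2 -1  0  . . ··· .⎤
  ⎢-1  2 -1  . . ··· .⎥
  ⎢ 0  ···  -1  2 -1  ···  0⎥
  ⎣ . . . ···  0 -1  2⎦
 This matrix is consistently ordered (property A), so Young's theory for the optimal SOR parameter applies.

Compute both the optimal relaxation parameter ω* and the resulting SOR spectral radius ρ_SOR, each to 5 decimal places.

ω* = 1.86682, ρ_SOR = 0.86682

n=43: λ(B_J) = 1 − λ(A)/2 = cos(kπ/44); k=1 gives ρ_J = 0.99745.
√(1−ρ_J²) = |sin(π/44)| = 0.071339
[ω*] 2 ÷ (1 + 0.071339) = 2 ÷ 1.071339 = 1.86682.
[ρ_SOR] ω* − 1 = 0.86682.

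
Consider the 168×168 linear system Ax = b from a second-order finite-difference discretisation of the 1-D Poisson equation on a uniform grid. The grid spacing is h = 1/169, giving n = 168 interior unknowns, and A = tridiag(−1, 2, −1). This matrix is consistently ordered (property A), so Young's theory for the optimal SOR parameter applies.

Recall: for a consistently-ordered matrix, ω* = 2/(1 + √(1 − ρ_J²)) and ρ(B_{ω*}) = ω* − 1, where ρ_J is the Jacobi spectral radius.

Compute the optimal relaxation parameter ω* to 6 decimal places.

ω* = 1.963502

n=168: λ(B_J) = 1 − λ(A)/2 = cos(kπ/169); k=1 gives ρ_J = 0.999827.
root = sin(π/169) = 0.0185882  (since 1−cos² = sin²).
ω* = 2/(1 + 0.0185882) = 2/1.0185882 = 1.963502.
ρ(B_{ω*}) = ω*−1 = 0.963502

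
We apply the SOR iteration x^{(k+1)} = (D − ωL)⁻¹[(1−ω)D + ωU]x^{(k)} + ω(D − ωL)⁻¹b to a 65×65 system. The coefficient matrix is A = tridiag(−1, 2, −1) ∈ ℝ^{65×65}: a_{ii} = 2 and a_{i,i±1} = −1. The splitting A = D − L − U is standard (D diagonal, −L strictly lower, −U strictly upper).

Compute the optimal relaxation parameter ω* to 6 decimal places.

ω* = 1.909159

[ρ_J] n=65: ρ(B_J) = cos(π/(n+1)) = cos(π/66) = 0.998867.
√(1 − cos²(π/66)) = sin(π/66) ≈ 0.0475819.
[ω*] 2 ÷ (1 + 0.0475819) = 2 ÷ 1.0475819 = 1.909159.
ρ_SOR = ω* − 1 ≈ 0.909159.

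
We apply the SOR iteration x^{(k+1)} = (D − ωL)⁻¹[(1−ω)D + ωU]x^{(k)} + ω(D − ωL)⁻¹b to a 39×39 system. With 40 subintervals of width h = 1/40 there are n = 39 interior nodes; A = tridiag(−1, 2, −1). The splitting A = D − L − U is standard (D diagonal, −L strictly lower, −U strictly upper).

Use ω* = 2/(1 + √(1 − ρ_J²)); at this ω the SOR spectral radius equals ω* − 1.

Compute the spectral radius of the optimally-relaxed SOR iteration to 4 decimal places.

ρ_SOR = 0.8545

With n=39, ρ(Jacobi) = cos(π/40) = 0.9969.
1 − cos²(π/40) = sin²(π/40) ⇒ √(1−ρ_J²) = sin(π/40) = 0.07846.
So ω* = 2/1.07846 = 1.8545 (Young).
ρ_SOR = ω* − 1 ≈ 0.8545.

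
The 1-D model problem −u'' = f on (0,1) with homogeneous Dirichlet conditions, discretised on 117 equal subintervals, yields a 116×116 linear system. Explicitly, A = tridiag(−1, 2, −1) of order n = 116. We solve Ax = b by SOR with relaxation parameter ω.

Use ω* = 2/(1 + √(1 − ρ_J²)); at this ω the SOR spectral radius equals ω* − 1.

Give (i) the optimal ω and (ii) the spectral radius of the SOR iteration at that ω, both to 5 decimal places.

ω* = 1.94771, ρ_SOR = 0.94771

With n=116, ρ(Jacobi) = cos(π/117) = 0.99964.
√(1−ρ_J²) = |sin(π/117)| = 0.026848
ω* = 2/(1+0.026848) = 1.94771
Hence ρ(B_{ω*}) = 1.94771 − 1 = 0.94771.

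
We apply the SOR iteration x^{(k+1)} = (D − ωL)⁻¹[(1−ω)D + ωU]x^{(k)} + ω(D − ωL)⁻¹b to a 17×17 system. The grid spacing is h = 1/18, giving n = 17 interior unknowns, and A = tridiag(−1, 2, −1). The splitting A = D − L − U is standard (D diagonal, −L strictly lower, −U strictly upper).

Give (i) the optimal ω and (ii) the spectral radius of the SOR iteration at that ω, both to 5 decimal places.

ω* = 1.70409, ρ_SOR = 0.70409

B_J for the 17×17 system has eigenvalues cos(kπ/18); ρ_J = cos(π/18) = 0.98481.
√(1−ρ_J²) = |sin(π/18)| = 0.173648
ω* = 2/(1+0.173648) = 1.70409
[ρ_SOR] ω* − 1 = 0.70409.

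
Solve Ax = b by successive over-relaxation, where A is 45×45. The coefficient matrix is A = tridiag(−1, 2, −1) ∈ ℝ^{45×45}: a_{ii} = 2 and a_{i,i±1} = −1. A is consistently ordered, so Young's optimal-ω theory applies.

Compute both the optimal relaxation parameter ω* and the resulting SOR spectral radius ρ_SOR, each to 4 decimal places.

ω* = 1.8722, ρ_SOR = 0.8722

[ρ_J] n=45: ρ(B_J) = cos(π/(n+1)) = cos(π/46) = 0.9977.
√(1 − cos²(π/46)) = sin(π/46) ≈ 0.06824.
So ω* = 2/1.06824 = 1.8722 (Young).
[ρ_SOR] ω* − 1 = 0.8722.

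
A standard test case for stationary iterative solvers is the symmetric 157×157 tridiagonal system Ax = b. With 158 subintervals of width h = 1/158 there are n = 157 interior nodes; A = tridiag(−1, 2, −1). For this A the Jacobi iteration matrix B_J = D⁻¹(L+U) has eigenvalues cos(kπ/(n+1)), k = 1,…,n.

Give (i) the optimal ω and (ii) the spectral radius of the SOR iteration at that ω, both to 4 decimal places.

ω* = 1.9610, ρ_SOR = 0.9610

With n=157, ρ(Jacobi) = cos(π/158) = 0.9998.
√(1 − cos²(π/158)) = sin(π/158) ≈ 0.01988.
ω* = 2 / (1 + 0.01988) = 2 / 1.01988 ≈ 1.9610.
ρ(B_{ω*}) = ω*−1 = 0.9610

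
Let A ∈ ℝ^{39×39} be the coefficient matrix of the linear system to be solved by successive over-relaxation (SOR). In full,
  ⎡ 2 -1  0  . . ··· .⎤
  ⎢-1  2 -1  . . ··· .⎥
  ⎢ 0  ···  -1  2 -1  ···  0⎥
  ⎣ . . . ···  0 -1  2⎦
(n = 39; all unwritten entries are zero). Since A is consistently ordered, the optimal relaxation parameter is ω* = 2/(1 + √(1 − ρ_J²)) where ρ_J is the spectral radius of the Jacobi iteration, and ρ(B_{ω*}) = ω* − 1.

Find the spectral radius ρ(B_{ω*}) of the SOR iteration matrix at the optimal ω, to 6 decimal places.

ρ_SOR = 0.854498

B_J for the 39×39 system has eigenvalues cos(kπ/40); ρ_J = cos(π/40) = 0.996917.
√(1−ρ_J²) simplifies to sin(π/40) = 0.0784591.
Young: ω* = 2/(1+√(1−ρ_J²)) = 2/(1+0.0784591) = 2/1.0784591 = 1.854498.
ρ(B_{ω*}) = ω*−1 = 0.854498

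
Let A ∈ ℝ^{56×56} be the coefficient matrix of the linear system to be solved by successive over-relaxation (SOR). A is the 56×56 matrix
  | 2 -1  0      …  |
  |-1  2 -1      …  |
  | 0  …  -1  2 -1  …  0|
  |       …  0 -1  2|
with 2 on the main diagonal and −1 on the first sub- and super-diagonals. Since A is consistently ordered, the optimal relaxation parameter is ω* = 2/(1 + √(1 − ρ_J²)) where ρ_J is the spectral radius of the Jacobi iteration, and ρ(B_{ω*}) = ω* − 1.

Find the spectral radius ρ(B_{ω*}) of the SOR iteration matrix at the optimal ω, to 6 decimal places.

ρ_SOR = 0.895577

With n=56, ρ(Jacobi) = cos(π/57) = 0.998482.
√(1−ρ_J²) = |sin(π/57)| = 0.0550878
Then 2/(1+√(1−ρ_J²)) = 2/(1+0.0550878); ω* = 2/1.0550878 = 1.895577.
At ω = 1.895577 every |λ(B_ω)| = ω−1, so ρ_SOR = 0.895577.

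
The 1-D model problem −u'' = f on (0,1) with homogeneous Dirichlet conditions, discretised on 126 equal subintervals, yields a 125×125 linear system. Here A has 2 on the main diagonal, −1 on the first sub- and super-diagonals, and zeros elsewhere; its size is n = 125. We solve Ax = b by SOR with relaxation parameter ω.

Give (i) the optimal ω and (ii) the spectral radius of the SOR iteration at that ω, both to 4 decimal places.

½·tridiag(1,0,1) at n=125: λ_k = cos(kπ/126); max |λ| at k=1 ⇒ ρ_J = cos(π/126) ≈ 0.9997.
1 − cos²(π/126) = sin²(π/126) ⇒ √(1−ρ_J²) = sin(π/126) = 0.02493.
Young: ω* = 2/(1+√(1−ρ_J²)) = 2/(1+0.02493) = 2/1.02493 = 1.9514.
Hence ρ(B_{ω*}) = 1.9514 − 1 = 0.9514.

ω* = 1.9514, ρ_SOR = 0.9514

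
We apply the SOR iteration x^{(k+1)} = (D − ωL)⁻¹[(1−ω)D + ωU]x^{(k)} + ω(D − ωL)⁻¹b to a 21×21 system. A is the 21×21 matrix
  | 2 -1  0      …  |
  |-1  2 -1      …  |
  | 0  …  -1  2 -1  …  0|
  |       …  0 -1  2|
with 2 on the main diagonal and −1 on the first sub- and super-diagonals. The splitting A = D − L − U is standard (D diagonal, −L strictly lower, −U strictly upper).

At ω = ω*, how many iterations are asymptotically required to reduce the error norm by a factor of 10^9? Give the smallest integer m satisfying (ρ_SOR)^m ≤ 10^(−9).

m = 73

spectrum of D⁻¹(L+U) = {cos(kπ/22) : 1≤k≤21}; ρ_J = cos(π/22) = 0.9898214.
√(1 − cos²(π/22)) = sin(π/22) ≈ 0.1423148.
ω* = 2 / (1 + 0.1423148) = 2 / 1.1423148 ≈ 1.7508309.
and ρ(B_{ω*}) = 1.7508309 − 1 = 0.7508309.
(0.7508309)^m ≤ 10^{−9}  ⇒  m·ln(0.7508309) ≤ −9·ln10  ⇒  m ≥ 72.314  ⇒  m = 73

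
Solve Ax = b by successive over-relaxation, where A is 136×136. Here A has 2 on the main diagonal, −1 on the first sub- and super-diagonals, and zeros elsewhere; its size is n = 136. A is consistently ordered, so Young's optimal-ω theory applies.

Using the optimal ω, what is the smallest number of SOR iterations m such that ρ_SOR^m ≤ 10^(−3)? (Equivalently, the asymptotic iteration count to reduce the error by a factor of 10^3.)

m = 151

n=136: λ(B_J) = 1 − λ(A)/2 = cos(kπ/137); k=1 gives ρ_J = 0.9997371.
root = sin(π/137) = 0.0229293  (since 1−cos² = sin²).
Young: ω* = 2/(1+√(1−ρ_J²)) = 2/(1+0.0229293) = 2/1.0229293 = 1.9551693.
ρ(B_{ω*}) = ω*−1 = 0.9551693
For 3 digits: m = 3·ln10 / (−ln 0.9551693) = 6.90776/0.0458667 = 150.605; round up → m = 151.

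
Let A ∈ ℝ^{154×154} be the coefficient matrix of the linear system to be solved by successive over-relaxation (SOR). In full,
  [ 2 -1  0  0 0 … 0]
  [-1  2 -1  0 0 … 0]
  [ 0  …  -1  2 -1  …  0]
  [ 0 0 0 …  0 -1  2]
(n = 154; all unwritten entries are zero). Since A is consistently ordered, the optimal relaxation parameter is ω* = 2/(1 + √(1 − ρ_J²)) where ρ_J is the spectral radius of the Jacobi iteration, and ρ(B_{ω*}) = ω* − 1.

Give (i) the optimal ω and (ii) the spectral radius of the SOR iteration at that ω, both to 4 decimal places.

ω* = 1.9603, ρ_SOR = 0.9603

B_J for the 154×154 system has eigenvalues cos(kπ/155); ρ_J = cos(π/155) = 0.9998.
√(1 − cos²(π/155)) = sin(π/155) ≈ 0.02027.
[ω*] 2 ÷ (1 + 0.02027) = 2 ÷ 1.02027 = 1.9603.
and ρ(B_{ω*}) = 1.9603 − 1 = 0.9603.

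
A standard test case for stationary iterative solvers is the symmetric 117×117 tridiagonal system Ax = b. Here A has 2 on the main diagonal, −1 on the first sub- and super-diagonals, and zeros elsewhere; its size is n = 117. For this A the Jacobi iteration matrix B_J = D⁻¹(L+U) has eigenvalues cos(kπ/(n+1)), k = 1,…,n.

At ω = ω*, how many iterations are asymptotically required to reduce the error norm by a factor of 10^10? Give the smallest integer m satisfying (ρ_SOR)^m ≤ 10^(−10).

m = 433

B_J for the 117×117 system has eigenvalues cos(kπ/118); ρ_J = cos(π/118) = 0.9996456.
√(1 − cos²(π/118)) = sin(π/118) ≈ 0.0266205.
Then 2/(1+√(1−ρ_J²)) = 2/(1+0.0266205); ω* = 2/1.0266205 = 1.9481396.
[ρ_SOR] ω* − 1 = 0.9481396.
(0.9481396)^m ≤ 10^{−10}  ⇒  m·ln(0.9481396) ≤ −10·ln10  ⇒  m ≥ 432.383  ⇒  m = 433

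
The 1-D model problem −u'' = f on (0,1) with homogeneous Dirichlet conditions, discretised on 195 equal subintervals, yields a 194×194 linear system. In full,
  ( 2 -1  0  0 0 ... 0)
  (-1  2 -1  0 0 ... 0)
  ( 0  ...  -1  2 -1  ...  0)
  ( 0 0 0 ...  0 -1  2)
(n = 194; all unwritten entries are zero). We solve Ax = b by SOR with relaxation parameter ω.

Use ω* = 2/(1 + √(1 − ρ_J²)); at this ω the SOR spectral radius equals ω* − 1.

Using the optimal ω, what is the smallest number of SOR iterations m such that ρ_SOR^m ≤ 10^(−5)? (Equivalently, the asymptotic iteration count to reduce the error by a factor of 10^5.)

m = 358

n=194: λ(B_J) = 1 − λ(A)/2 = cos(kπ/195); k=1 gives ρ_J = 0.9998702.
√(1 − cos²(π/195)) = sin(π/195) ≈ 0.0161100.
[ω*] 2 ÷ (1 + 0.0161100) = 2 ÷ 1.0161100 = 1.9682908.
Hence ρ(B_{ω*}) = 1.9682908 − 1 = 0.9682908.
Need (0.9682908)^m ≤ 10^(−5): m ≥ 5·ln10/|ln 0.9682908| = 11.5129/0.0322228 = 357.290 ⇒ m = 358.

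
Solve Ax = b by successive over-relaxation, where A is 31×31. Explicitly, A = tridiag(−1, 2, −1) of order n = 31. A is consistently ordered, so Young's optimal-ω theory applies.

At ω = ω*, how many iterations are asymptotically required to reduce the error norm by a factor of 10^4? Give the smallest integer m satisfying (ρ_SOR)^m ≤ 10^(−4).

m = 47

spectrum of D⁻¹(L+U) = {cos(kπ/32) : 1≤k≤31}; ρ_J = cos(π/32) = 0.9951847.
√(1−ρ_J²) simplifies to sin(π/32) = 0.0980171.
ω* = 2/(1+0.0980171) = 1.8214653
[ρ_SOR] ω* − 1 = 0.8214653.
m ≥ 4·ln10 / (−ln 0.8214653) = 46.832; smallest integer m = 47.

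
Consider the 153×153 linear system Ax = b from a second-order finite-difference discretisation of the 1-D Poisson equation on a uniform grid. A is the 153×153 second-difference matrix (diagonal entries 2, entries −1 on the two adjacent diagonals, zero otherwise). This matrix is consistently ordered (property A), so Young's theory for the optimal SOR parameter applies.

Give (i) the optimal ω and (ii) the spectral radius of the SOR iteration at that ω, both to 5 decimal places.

ω* = 1.96002, ρ_SOR = 0.96002

B_J for the 153×153 system has eigenvalues cos(kπ/154); ρ_J = cos(π/154) = 0.99979.
√(1−ρ_J²) simplifies to sin(π/154) = 0.020399.
ω* = 2 / (1 + 0.020399) = 2 / 1.020399 ≈ 1.96002.
ρ_SOR = ω* − 1 = 1.96002 − 1 = 0.96002.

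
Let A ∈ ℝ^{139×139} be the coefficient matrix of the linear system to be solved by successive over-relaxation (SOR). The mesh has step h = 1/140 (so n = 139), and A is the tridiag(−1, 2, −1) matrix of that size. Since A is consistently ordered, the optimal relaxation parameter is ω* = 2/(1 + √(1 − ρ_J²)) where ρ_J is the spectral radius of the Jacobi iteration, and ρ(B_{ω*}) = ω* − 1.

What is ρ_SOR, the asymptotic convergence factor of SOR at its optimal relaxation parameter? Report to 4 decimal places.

n=139: λ(B_J) = 1 − λ(A)/2 = cos(kπ/140); k=1 gives ρ_J = 0.9997.
√(1 − cos²(π/140)) = sin(π/140) ≈ 0.02244.
[ω*] 2 ÷ (1 + 0.02244) = 2 ÷ 1.02244 = 1.9561.
[ρ_SOR] ω* − 1 = 0.9561.

ρ_SOR = 0.9561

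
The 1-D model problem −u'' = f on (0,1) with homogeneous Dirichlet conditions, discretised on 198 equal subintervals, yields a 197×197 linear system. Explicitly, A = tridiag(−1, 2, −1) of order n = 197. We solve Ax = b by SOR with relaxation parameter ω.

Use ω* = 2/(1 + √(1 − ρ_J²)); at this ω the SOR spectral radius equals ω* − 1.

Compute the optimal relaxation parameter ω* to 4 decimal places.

B_J for the 197×197 system has eigenvalues cos(kπ/198); ρ_J = cos(π/198) = 0.9999.
√(1−ρ_J²) simplifies to sin(π/198) = 0.01587.
Young: ω* = 2/(1+√(1−ρ_J²)) = 2/(1+0.01587) = 2/1.01587 = 1.9688.
ρ_SOR = ω* − 1 = 1.9688 − 1 = 0.9688.

ω* = 1.9688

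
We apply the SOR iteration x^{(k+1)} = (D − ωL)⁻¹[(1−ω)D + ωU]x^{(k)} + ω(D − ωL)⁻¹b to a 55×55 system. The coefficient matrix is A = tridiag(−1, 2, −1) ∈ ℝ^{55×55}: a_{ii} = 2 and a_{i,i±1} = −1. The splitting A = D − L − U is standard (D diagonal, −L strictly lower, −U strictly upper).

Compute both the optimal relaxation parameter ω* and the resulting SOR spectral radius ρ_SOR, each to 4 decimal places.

With n=55, ρ(Jacobi) = cos(π/56) = 0.9984.
√(1 − cos²(π/56)) = sin(π/56) ≈ 0.05607.
ω* = 2/(1+0.05607) = 1.8938
Hence ρ(B_{ω*}) = 1.8938 − 1 = 0.8938.

ω* = 1.8938, ρ_SOR = 0.8938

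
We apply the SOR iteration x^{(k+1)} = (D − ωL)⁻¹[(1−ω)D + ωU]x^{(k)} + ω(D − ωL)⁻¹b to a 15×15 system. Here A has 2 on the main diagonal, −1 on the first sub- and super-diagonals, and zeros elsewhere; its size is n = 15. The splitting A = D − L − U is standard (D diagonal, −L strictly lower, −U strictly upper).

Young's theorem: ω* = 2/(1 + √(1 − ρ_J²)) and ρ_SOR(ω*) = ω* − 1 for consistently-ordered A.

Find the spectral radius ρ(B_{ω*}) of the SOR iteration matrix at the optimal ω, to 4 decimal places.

ρ_SOR = 0.6735

With n=15, ρ(Jacobi) = cos(π/16) = 0.9808.
√(1 − cos²(π/16)) = sin(π/16) ≈ 0.19509.
ω* = 2/(1 + 0.19509) = 2/1.19509 = 1.6735.
ρ(B_{ω*}) = ω*−1 = 0.6735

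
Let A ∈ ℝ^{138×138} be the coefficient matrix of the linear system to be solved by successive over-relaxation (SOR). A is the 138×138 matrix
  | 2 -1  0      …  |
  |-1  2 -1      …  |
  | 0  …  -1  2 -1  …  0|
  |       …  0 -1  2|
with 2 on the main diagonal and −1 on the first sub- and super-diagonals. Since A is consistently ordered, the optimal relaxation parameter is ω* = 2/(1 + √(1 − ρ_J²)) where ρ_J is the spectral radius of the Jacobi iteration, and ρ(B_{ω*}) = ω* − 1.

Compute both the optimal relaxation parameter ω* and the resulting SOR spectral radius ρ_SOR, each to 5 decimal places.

ρ_J = max_k |cos(kπ/139)| = cos(π/139) = 0.99974
√(1−ρ_J²) simplifies to sin(π/139) = 0.022599.
Then 2/(1+√(1−ρ_J²)) = 2/(1+0.022599); ω* = 2/1.022599 = 1.95580.
ρ_SOR = ω* − 1 = 1.95580 − 1 = 0.95580.

ω* = 1.95580, ρ_SOR = 0.95580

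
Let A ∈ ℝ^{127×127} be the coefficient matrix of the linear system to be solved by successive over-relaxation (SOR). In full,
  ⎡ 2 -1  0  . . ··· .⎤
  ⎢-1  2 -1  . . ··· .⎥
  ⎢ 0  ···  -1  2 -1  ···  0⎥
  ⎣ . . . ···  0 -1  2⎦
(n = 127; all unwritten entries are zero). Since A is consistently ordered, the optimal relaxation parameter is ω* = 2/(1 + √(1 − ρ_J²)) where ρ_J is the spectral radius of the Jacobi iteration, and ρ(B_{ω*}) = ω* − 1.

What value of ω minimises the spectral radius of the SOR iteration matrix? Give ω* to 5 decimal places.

B_J for the 127×127 system has eigenvalues cos(kπ/128); ρ_J = cos(π/128) = 0.99970.
root = sin(π/128) = 0.024541  (since 1−cos² = sin²).
ω* = 2/(1+0.024541) = 1.95209
ρ_SOR = ω* − 1 ≈ 0.95209.

ω* = 1.95209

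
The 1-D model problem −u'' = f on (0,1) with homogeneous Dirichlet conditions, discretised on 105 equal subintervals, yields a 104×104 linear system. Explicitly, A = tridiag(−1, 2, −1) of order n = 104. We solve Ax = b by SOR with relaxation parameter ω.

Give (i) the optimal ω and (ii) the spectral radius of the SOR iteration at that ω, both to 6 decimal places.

ω* = 1.941907, ρ_SOR = 0.941907

ρ_J = max_k |cos(kπ/105)| = cos(π/105) = 0.999552
root = sin(π/105) = 0.0299155  (since 1−cos² = sin²).
Then 2/(1+√(1−ρ_J²)) = 2/(1+0.0299155); ω* = 2/1.0299155 = 1.941907.
At ω = 1.941907 every |λ(B_ω)| = ω−1, so ρ_SOR = 0.941907.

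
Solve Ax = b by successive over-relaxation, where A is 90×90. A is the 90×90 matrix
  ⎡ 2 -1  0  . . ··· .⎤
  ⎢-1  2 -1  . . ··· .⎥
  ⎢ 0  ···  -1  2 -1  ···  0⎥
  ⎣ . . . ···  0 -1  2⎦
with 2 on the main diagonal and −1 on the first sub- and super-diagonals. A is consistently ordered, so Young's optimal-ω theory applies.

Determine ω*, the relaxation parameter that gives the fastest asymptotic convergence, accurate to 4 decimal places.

ω* = 1.9333

[ρ_J] n=90: ρ(B_J) = cos(π/(n+1)) = cos(π/91) = 0.9994.
root = sin(π/91) = 0.03452  (since 1−cos² = sin²).
Young: ω* = 2/(1+√(1−ρ_J²)) = 2/(1+0.03452) = 2/1.03452 = 1.9333.
Hence ρ(B_{ω*}) = 1.9333 − 1 = 0.9333.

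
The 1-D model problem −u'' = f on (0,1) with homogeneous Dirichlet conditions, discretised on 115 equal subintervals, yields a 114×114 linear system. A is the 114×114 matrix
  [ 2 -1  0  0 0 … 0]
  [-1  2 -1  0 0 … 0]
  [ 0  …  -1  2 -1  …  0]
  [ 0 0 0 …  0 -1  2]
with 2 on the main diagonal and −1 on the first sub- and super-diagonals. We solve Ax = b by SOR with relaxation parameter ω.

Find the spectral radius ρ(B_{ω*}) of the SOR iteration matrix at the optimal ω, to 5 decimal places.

ρ_SOR = 0.94682

n=114: λ(B_J) = 1 − λ(A)/2 = cos(kπ/115); k=1 gives ρ_J = 0.99963.
√(1−ρ_J²) = |sin(π/115)| = 0.027315
Then 2/(1+√(1−ρ_J²)) = 2/(1+0.027315); ω* = 2/1.027315 = 1.94682.
and ρ(B_{ω*}) = 1.94682 − 1 = 0.94682.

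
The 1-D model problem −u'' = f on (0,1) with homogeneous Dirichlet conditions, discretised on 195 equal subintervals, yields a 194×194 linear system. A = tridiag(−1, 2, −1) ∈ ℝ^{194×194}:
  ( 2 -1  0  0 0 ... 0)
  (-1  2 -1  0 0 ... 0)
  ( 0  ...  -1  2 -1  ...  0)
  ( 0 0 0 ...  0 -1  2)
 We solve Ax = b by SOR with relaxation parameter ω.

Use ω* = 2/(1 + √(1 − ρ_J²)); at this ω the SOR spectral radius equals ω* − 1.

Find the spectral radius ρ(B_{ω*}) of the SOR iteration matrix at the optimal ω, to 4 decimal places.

ρ_SOR = 0.9683

½·tridiag(1,0,1) at n=194: λ_k = cos(kπ/195); max |λ| at k=1 ⇒ ρ_J = cos(π/195) ≈ 0.9999.
√(1−ρ_J²) = |sin(π/195)| = 0.01611
Then 2/(1+√(1−ρ_J²)) = 2/(1+0.01611); ω* = 2/1.01611 = 1.9683.
ρ_SOR = ω* − 1 = 1.9683 − 1 = 0.9683.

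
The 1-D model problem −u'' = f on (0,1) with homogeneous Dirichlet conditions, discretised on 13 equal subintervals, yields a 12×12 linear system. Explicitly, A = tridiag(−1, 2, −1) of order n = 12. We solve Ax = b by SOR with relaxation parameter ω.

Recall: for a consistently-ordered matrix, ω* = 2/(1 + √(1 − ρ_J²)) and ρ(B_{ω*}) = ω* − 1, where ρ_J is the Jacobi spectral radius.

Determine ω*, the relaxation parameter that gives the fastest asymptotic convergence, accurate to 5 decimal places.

ω* = 1.61379

With n=12, ρ(Jacobi) = cos(π/13) = 0.97094.
1 − cos²(π/13) = sin²(π/13) ⇒ √(1−ρ_J²) = sin(π/13) = 0.239316.
ω* = 2 / (1 + 0.239316) = 2 / 1.239316 ≈ 1.61379.
and ρ(B_{ω*}) = 1.61379 − 1 = 0.61379.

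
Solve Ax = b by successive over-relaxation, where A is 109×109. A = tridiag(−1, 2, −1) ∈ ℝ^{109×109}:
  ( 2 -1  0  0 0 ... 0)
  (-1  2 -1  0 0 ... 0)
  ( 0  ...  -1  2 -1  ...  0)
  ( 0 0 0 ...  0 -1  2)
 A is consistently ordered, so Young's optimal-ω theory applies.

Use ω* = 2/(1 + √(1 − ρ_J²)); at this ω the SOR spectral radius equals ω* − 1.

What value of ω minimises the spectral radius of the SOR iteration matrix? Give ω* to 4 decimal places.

ω* = 1.9445

n=109: λ(B_J) = 1 − λ(A)/2 = cos(kπ/110); k=1 gives ρ_J = 0.9996.
√(1 − cos²(π/110)) = sin(π/110) ≈ 0.02856.
Young: ω* = 2/(1+√(1−ρ_J²)) = 2/(1+0.02856) = 2/1.02856 = 1.9445.
At ω = 1.9445 every |λ(B_ω)| = ω−1, so ρ_SOR = 0.9445.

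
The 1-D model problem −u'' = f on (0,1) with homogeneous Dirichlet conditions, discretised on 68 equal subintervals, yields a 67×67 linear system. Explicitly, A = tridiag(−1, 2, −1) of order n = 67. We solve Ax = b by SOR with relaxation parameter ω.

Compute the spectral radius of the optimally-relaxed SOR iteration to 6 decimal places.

ρ_SOR = 0.911711

[ρ_J] n=67: ρ(B_J) = cos(π/(n+1)) = cos(π/68) = 0.998933.
root = sin(π/68) = 0.0461835  (since 1−cos² = sin²).
So ω* = 2/1.0461835 = 1.911711 (Young).
At ω = 1.911711 every |λ(B_ω)| = ω−1, so ρ_SOR = 0.911711.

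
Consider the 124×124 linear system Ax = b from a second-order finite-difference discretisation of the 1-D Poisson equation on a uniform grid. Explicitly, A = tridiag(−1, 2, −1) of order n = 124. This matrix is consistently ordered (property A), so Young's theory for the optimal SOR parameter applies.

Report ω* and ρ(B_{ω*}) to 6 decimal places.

ω* = 1.950972, ρ_SOR = 0.950972

ρ_J = max_k |cos(kπ/125)| = cos(π/125) = 0.999684
√(1 − cos²(π/125)) = sin(π/125) ≈ 0.0251301.
So ω* = 2/1.0251301 = 1.950972 (Young).
and ρ(B_{ω*}) = 1.950972 − 1 = 0.950972.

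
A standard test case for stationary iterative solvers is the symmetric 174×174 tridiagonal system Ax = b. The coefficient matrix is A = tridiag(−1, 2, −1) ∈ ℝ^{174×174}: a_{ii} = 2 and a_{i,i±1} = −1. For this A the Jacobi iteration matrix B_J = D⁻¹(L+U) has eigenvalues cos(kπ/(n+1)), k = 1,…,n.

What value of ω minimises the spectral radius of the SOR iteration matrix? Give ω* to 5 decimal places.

ρ_J = max_k |cos(kπ/175)| = cos(π/175) = 0.99984
1 − cos²(π/175) = sin²(π/175) ⇒ √(1−ρ_J²) = sin(π/175) = 0.017951.
ω* = 2/(1 + 0.017951) = 2/1.017951 = 1.96473.
and ρ(B_{ω*}) = 1.96473 − 1 = 0.96473.

ω* = 1.96473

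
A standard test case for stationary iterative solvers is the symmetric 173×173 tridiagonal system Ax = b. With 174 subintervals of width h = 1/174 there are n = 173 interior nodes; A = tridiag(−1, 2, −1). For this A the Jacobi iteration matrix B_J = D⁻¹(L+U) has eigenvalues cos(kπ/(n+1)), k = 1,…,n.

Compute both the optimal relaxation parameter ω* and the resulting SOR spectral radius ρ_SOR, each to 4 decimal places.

ω* = 1.9645, ρ_SOR = 0.9645

[ρ_J] n=173: ρ(B_J) = cos(π/(n+1)) = cos(π/174) = 0.9998.
√(1−ρ_J²) = |sin(π/174)| = 0.01805
Then 2/(1+√(1−ρ_J²)) = 2/(1+0.01805); ω* = 2/1.01805 = 1.9645.
At ω = 1.9645 every |λ(B_ω)| = ω−1, so ρ_SOR = 0.9645.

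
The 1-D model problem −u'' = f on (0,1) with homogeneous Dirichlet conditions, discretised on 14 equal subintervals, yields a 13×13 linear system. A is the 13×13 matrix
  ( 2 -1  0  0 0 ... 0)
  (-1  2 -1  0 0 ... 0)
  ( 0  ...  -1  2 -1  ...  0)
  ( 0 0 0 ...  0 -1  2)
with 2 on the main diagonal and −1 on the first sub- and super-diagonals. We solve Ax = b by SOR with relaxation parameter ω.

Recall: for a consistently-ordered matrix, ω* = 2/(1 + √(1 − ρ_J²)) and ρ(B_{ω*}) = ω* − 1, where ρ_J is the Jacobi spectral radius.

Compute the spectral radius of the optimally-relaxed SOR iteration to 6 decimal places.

ρ_SOR = 0.635964

½·tridiag(1,0,1) at n=13: λ_k = cos(kπ/14); max |λ| at k=1 ⇒ ρ_J = cos(π/14) ≈ 0.974928.
root = sin(π/14) = 0.2225209  (since 1−cos² = sin²).
[ω*] 2 ÷ (1 + 0.2225209) = 2 ÷ 1.2225209 = 1.635964.
ρ(B_{ω*}) = ω*−1 = 0.635964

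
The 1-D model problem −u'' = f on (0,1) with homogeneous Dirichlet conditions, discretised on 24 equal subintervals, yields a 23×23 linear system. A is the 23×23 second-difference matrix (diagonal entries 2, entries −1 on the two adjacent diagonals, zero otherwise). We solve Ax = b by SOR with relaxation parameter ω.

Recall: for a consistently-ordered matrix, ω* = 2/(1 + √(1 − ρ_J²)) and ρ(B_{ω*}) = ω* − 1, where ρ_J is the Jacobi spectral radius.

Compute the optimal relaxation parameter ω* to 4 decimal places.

ω* = 1.7691

n=23: λ(B_J) = 1 − λ(A)/2 = cos(kπ/24); k=1 gives ρ_J = 0.9914.
√(1 − cos²(π/24)) = sin(π/24) ≈ 0.13053.
ω* = 2 / (1 + 0.13053) = 2 / 1.13053 ≈ 1.7691.
Hence ρ(B_{ω*}) = 1.7691 − 1 = 0.7691.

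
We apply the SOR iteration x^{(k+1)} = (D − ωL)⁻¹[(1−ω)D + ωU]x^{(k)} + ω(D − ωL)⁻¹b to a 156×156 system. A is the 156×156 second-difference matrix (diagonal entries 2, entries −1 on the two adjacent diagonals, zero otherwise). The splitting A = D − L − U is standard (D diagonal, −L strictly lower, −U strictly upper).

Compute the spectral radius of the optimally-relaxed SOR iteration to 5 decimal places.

[ρ_J] n=156: ρ(B_J) = cos(π/(n+1)) = cos(π/157) = 0.99980.
√(1−ρ_J²) = |sin(π/157)| = 0.020009
ω* = 2/(1 + 0.020009) = 2/1.020009 = 1.96077.
ρ_SOR = ω* − 1 = 1.96077 − 1 = 0.96077.

ρ_SOR = 0.96077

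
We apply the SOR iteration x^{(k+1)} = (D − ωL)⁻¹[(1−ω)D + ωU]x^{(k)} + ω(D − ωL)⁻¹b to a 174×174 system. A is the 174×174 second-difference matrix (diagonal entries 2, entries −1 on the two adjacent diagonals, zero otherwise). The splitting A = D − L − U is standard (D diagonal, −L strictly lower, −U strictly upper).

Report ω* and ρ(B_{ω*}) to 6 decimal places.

ω* = 1.964731, ρ_SOR = 0.964731

ρ_J = max_k |cos(kπ/175)| = cos(π/175) = 0.999839
√(1−ρ_J²) = |sin(π/175)| = 0.0179510
ω* = 2/(1+0.0179510) = 1.964731
At ω = 1.964731 every |λ(B_ω)| = ω−1, so ρ_SOR = 0.964731.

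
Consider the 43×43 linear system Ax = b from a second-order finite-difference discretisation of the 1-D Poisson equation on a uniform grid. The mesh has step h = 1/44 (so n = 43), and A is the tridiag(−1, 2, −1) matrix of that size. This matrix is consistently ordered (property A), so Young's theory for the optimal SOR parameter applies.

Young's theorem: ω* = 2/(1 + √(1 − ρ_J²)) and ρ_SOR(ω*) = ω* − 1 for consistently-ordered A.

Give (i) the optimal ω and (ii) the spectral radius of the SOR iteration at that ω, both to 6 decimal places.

ρ_J = max_k |cos(kπ/44)| = cos(π/44) = 0.997452
√(1 − cos²(π/44)) = sin(π/44) ≈ 0.0713392.
ω* = 2 / (1 + 0.0713392) = 2 / 1.0713392 ≈ 1.866822.
At ω = 1.866822 every |λ(B_ω)| = ω−1, so ρ_SOR = 0.866822.

ω* = 1.866822, ρ_SOR = 0.866822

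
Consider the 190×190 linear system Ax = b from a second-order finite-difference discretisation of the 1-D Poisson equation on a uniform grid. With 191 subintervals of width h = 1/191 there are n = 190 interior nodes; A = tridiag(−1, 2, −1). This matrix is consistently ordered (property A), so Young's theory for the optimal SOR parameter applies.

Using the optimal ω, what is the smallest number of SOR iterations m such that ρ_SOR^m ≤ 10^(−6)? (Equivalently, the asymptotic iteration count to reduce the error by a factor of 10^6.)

n=190: λ(B_J) = 1 − λ(A)/2 = cos(kπ/191); k=1 gives ρ_J = 0.9998647.
√(1−ρ_J²) simplifies to sin(π/191) = 0.0164474.
Young: ω* = 2/(1+√(1−ρ_J²)) = 2/(1+0.0164474) = 2/1.0164474 = 1.9676375.
ρ(B_{ω*}) = ω*−1 = 0.9676375
6·ln10 = 13.8155; −ln(0.9676375) = 0.0328977; m = ⌈13.8155/0.0328977⌉ = ⌈419.953⌉ = 420.

m = 420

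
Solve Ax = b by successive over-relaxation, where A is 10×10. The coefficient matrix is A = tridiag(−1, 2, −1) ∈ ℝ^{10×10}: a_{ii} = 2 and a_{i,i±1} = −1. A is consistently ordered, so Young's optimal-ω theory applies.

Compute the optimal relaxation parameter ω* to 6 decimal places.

ω* = 1.560388

spectrum of D⁻¹(L+U) = {cos(kπ/11) : 1≤k≤10}; ρ_J = cos(π/11) = 0.959493.
√(1−ρ_J²) simplifies to sin(π/11) = 0.2817326.
Then 2/(1+√(1−ρ_J²)) = 2/(1+0.2817326); ω* = 2/1.2817326 = 1.560388.
Hence ρ(B_{ω*}) = 1.560388 − 1 = 0.560388.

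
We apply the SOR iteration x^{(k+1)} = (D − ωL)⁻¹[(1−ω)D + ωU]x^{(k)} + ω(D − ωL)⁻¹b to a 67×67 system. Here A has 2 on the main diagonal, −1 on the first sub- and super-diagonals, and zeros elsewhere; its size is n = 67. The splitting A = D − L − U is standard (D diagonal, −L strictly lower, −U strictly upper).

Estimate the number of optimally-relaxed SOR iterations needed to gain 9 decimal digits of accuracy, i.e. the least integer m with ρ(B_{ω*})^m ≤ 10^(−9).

m = 225

B_J for the 67×67 system has eigenvalues cos(kπ/68); ρ_J = cos(π/68) = 0.9989330.
1 − cos²(π/68) = sin²(π/68) ⇒ √(1−ρ_J²) = sin(π/68) = 0.0461835.
ω* = 2/(1+0.0461835) = 1.9117105
[ρ_SOR] ω* − 1 = 0.9117105.
9·ln10 = 20.7233; −ln(0.9117105) = 0.0924328; m = ⌈20.7233/0.0924328⌉ = ⌈224.199⌉ = 225.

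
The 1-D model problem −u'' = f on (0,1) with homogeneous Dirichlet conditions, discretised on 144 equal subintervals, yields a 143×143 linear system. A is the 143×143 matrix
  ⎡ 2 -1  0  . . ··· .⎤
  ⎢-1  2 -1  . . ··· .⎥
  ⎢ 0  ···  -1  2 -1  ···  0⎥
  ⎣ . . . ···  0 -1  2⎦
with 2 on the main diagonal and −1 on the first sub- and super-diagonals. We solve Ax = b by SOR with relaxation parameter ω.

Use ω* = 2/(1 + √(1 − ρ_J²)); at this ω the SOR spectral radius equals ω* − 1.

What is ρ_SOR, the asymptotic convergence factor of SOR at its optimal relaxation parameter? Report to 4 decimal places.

½·tridiag(1,0,1) at n=143: λ_k = cos(kπ/144); max |λ| at k=1 ⇒ ρ_J = cos(π/144) ≈ 0.9998.
√(1 − cos²(π/144)) = sin(π/144) ≈ 0.02181.
So ω* = 2/1.02181 = 1.9573 (Young).
Hence ρ(B_{ω*}) = 1.9573 − 1 = 0.9573.

ρ_SOR = 0.9573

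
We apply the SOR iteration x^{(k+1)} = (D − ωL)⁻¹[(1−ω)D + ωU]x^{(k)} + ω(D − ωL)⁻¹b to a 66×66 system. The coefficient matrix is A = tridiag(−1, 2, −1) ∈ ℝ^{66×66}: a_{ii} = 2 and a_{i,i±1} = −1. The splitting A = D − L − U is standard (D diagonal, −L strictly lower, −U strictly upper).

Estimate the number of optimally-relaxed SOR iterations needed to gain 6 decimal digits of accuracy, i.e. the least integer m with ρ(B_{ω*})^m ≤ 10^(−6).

m = 148

B_J for the 66×66 system has eigenvalues cos(kπ/67); ρ_J = cos(π/67) = 0.9989009.
√(1 − cos²(π/67)) = sin(π/67) ≈ 0.0468723.
[ω*] 2 ÷ (1 + 0.0468723) = 2 ÷ 1.0468723 = 1.9104527.
[ρ_SOR] ω* − 1 = 0.9104527.
6·ln10 = 13.8155; −ln(0.9104527) = 0.0938133; m = ⌈13.8155/0.0938133⌉ = ⌈147.266⌉ = 148.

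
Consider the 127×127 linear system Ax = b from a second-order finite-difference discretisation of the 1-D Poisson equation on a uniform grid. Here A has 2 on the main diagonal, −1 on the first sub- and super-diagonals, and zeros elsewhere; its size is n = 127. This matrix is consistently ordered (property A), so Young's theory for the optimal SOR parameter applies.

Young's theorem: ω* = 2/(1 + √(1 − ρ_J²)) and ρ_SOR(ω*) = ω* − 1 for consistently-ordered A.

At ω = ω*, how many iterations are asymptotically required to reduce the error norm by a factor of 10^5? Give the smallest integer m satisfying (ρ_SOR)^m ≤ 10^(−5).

m = 235

½·tridiag(1,0,1) at n=127: λ_k = cos(kπ/128); max |λ| at k=1 ⇒ ρ_J = cos(π/128) ≈ 0.9996988.
1 − cos²(π/128) = sin²(π/128) ⇒ √(1−ρ_J²) = sin(π/128) = 0.0245412.
ω* = 2/(1 + 0.0245412) = 2/1.0245412 = 1.9520933.
ρ_SOR = ω* − 1 ≈ 0.9520933.
m ≥ 5·ln10 / (−ln 0.9520933) = 234.516; smallest integer m = 235.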